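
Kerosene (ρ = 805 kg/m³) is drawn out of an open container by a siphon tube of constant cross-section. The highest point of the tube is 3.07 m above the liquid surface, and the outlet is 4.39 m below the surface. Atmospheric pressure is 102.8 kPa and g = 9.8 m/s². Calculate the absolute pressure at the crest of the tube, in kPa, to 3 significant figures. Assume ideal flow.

The outlet speed comes from Torricelli: v = √(2g·4.39) = 9.28 m/s.
The bore is uniform, so the speed at the crest is the same v. Bernoulli surface→crest: P_atm = P_top + ½ρv² + ρg·h_top.
P_top = 102800 − ½·805·9.28² − 805·9.8·3.07 = 43900 Pa.

P_top = 43.9 kPa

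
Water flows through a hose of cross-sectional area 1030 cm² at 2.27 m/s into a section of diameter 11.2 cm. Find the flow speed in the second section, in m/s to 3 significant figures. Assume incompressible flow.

v₂ = 23.7 m/s

The volume flow rate is constant, so v₂ = (A₁/A₂)v₁ = (1030/98.5)·2.27 = 23.7 m/s.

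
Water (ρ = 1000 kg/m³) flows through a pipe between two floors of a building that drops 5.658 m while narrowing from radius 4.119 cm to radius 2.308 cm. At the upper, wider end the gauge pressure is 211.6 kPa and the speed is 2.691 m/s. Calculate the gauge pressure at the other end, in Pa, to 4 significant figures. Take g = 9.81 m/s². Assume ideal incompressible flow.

Continuity gives A₁v₁ = A₂v₂, so v₂ = (53.30 cm²)/(16.73 cm²) × 2.691 m/s = 8.571 m/s.
Energy conservation along the streamline gives P₂ = P₁ − ½ρ(v₂² − v₁²) − ρg(h₂ − h₁).
P₂ = 211600 + ½·1000·(2.691² − 8.571²) − 1000·9.81·(−5.658) = 211600 + (-33110) − (-55500) = 234000 Pa.

P₂ = 234000 Pa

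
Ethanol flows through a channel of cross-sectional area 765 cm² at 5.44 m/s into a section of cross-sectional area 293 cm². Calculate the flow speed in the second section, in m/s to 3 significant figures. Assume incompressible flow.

v₂ = 14.2 m/s

By continuity, v₂ = v₁·A₁/A₂ = 5.44·(765/293) = 14.2 m/s.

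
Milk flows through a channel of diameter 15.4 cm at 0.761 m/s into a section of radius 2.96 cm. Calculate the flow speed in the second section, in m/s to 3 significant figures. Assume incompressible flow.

Continuity gives A₁v₁ = A₂v₂, so v₂ = (186 cm²)/(27.5 cm²) × 0.761 m/s = 5.15 m/s.

v₂ ≈ 5.15 m/s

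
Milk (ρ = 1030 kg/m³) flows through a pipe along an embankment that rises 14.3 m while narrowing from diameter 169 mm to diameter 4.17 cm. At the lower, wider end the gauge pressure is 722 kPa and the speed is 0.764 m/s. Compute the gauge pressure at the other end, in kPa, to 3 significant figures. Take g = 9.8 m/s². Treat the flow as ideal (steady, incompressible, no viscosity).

By continuity, v₂ = v₁·A₁/A₂ = 0.764·(224/13.7) = 12.5 m/s.
Energy conservation along the streamline gives P₂ = P₁ − ½ρ(v₂² − v₁²) − ρg(h₂ − h₁).
P₂ = 722000 + ½·1030·(0.764² − 12.5²) − 1030·9.8·(+14.3) = 722000 + (-80800) − (144000) = 497000 Pa.

P₂ ≈ 497 kPa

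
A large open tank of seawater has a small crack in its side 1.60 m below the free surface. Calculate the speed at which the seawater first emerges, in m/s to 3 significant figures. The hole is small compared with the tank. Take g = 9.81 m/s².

Torricelli's result v = √(2gh) gives v = √(2·9.81·1.60) = 5.60 m/s.

v ≈ 5.60 m/s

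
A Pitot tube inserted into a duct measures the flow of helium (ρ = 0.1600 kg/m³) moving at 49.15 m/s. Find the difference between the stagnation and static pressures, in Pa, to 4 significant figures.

Bernoulli between the free stream and the stagnation point: ½ρv² = P_stag − P_static.
ΔP = ½·0.1600·49.15² = 193.3 Pa.

ΔP ≈ 193.3 Pa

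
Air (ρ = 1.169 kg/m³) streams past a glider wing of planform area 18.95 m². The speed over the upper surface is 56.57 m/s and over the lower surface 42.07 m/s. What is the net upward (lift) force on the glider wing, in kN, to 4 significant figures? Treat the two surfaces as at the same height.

The faster flow above has the lower pressure; Bernoulli (same height) gives ΔP = ½ρ(v_up² − v_low²).
ΔP = ½·1.169·(56.57² − 42.07²) = 836.0 Pa.
Lift = ΔP · A = 836.0 × 18.95 = 15840 N.

15.84 kN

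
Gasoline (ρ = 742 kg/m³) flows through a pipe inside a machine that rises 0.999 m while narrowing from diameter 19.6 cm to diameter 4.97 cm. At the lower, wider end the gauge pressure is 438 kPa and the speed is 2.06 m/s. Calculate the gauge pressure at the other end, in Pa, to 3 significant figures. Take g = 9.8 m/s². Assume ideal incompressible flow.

Continuity gives A₁v₁ = A₂v₂, so v₂ = (302 cm²)/(19.4 cm²) × 2.06 m/s = 32.0 m/s.
Energy conservation along the streamline gives P₂ = P₁ − ½ρ(v₂² − v₁²) − ρg(h₂ − h₁).
P₂ = 438000 + ½·742·(2.06² − 32.0²) − 742·9.8·(+0.999) = 438000 + (-379000) − (7260) = 51500 Pa.

P₂ ≈ 51500 Pa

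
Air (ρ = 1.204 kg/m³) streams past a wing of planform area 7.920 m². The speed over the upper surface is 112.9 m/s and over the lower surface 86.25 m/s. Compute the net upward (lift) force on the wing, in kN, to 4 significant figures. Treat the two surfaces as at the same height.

With equal heights on the two surfaces, Bernoulli gives P_lower − P_upper = ½ρ(v_upper² − v_lower²).
ΔP = ½·1.204·(112.9² − 86.25²) = 3195 Pa.
Lift = ΔP · A = 3195 × 7.920 = 25300 N.

F = 25.30 kN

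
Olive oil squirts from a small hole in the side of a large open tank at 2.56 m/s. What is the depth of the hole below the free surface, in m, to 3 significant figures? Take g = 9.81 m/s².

Torricelli: v = √(2gh), so h = v²/(2g).
h = 2.56²/(2·9.81) = 6.55/19.62 = 0.334 m.

h ≈ 0.334 m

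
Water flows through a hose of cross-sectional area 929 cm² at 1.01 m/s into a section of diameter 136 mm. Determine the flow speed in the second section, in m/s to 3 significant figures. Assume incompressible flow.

v₂ ≈ 6.46 m/s

By continuity, v₂ = v₁·A₁/A₂ = 1.01·(929/145) = 6.46 m/s.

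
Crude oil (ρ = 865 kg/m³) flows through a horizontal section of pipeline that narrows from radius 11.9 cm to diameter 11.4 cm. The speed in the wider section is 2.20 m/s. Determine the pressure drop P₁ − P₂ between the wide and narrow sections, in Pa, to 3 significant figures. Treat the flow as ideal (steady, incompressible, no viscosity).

37700 Pa

Continuity gives A₁v₁ = A₂v₂, so v₂ = (445 cm²)/(102 cm²) × 2.20 m/s = 9.59 m/s.
The pipe is horizontal, so Bernoulli reduces to P₁ + ½ρv₁² = P₂ + ½ρv₂².
P₁ − P₂ = ½·865·(9.59² − 2.20²) = ½·865·87.1 = 37700 Pa.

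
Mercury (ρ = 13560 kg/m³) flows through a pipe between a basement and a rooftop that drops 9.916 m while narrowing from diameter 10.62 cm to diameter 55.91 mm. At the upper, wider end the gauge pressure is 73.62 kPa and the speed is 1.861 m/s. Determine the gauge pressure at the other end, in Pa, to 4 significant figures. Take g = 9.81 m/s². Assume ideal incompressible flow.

By continuity, v₂ = v₁·A₁/A₂ = 1.861·(88.58/24.55) = 6.715 m/s.
Applying Bernoulli between the two ends and solving for P₂: P₂ = P₁ + ½ρ(v₁² − v₂²) − ρgΔh.
P₂ = 73620 + ½·13560·(1.861² − 6.715²) − 13560·9.81·(−9.916) = 73620 + (-282200) − (-1319000) = 1110000 Pa.

P₂ ≈ 1110000 Pa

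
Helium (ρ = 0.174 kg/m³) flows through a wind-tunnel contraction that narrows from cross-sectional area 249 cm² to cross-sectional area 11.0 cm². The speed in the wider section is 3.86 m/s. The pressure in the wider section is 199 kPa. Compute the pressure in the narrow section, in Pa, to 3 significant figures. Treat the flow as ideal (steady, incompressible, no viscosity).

Mass conservation (A₁v₁ = A₂v₂) gives v₂ = 3.86 × 249/11.0 = 87.4 m/s.
Bernoulli (h₁ = h₂): P₁ − P₂ = ½ρ(v₂² − v₁²).
P₂ = P₁ − ½ρ(v₂² − v₁²) = 199000 − ½·0.174·(87.4² − 3.86²) = 199000 − 663 = 198000 Pa.

P₂ ≈ 198000 Pa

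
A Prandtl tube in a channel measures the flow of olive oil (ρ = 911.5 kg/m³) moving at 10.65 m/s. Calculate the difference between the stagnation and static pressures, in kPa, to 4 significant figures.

At the stagnation point the flow is brought to rest, so Bernoulli gives P_stag − P_static = ½ρv².
ΔP = ½·911.5·10.65² = 51690 Pa.

ΔP ≈ 51.69 kPa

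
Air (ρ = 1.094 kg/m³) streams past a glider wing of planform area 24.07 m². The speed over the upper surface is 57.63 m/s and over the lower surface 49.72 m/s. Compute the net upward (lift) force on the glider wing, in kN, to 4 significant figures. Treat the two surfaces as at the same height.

F ≈ 11.18 kN

From P + ½ρv² = const at equal height, P_low − P_up = ½ρ(v_up² − v_low²).
ΔP = ½·1.094·(57.63² − 49.72²) = 464.5 Pa.
Lift = ΔP · A = 464.5 × 24.07 = 11180 N.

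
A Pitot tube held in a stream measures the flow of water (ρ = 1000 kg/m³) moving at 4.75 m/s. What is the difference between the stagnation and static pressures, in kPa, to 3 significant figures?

At the stagnation point the flow is brought to rest, so Bernoulli gives P_stag − P_static = ½ρv².
ΔP = ½·1000·4.75² = 11300 Pa.

ΔP ≈ 11.3 kPa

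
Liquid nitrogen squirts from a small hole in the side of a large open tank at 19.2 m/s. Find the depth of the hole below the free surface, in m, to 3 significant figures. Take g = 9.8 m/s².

For a small hole in a large open tank, ½v² = gh, giving h = v²/(2g).
h = 19.2²/(2·9.8) = 369/19.60 = 18.8 m.

18.8 m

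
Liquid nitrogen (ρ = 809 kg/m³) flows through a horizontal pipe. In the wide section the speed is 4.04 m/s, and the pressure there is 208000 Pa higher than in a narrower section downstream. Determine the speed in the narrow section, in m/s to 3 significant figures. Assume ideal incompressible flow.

23.0 m/s

Horizontal Bernoulli: P₁ + ½ρv₁² = P₂ + ½ρv₂², so v₂² = v₁² + 2(P₁ − P₂)/ρ.
v₂ = √(4.04² + 2·208000/809) = √(16.3 + 514) = 23.0 m/s.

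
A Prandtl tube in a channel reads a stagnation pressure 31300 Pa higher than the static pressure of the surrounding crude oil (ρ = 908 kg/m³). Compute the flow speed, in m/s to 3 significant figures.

The dynamic pressure equals the rise in static pressure at the stagnation point: ΔP = ½ρv².
v = √(2ΔP/ρ) = √(2·31300/908) = 8.30 m/s.

v = 8.30 m/s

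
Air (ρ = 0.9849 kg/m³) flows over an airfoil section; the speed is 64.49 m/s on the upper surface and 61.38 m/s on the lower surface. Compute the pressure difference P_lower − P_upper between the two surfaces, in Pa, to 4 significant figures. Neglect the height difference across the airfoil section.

ΔP = 192.8 Pa

Bernoulli (same height): P_lower − P_upper = ½ρ(v_upper² − v_lower²).
ΔP = ½·0.9849·(64.49² − 61.38²) = 192.8 Pa.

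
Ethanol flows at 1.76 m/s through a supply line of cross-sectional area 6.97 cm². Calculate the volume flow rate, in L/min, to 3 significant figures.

Q = 73.6 L/min

Q = A·v = 0.000697 m² × 1.76 m/s = 0.00123 m³/s.
Converting: 0.00123 m³/s × 60000 = 73.6 L/min.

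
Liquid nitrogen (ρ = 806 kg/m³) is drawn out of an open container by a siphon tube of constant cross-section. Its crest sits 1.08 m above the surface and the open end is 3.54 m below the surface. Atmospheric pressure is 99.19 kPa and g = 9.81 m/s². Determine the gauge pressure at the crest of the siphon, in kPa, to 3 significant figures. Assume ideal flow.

The outlet speed comes from Torricelli: v = √(2g·3.54) = 8.33 m/s.
The bore is uniform, so the speed at the crest is the same v. Bernoulli surface→crest: P_atm = P_top + ½ρv² + ρg·h_top.
P_top = 99190 − ½·806·8.33² − 806·9.81·1.08 = 62700 Pa. So P_gauge = P_top − P_atm = -36500 Pa.

P_gauge ≈ -36.5 kPa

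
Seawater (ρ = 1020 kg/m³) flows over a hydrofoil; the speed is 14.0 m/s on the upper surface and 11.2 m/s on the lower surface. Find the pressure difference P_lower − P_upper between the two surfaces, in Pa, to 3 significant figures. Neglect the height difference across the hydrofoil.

Bernoulli (same height): P_lower − P_upper = ½ρ(v_upper² − v_lower²).
ΔP = ½·1020·(14.0² − 11.2²) = 36000 Pa.

ΔP ≈ 36000 Pa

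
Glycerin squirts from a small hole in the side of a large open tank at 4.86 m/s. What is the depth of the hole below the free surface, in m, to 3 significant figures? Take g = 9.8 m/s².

Torricelli: v = √(2gh), so h = v²/(2g).
h = 4.86²/(2·9.8) = 23.6/19.60 = 1.21 m.

h ≈ 1.21 m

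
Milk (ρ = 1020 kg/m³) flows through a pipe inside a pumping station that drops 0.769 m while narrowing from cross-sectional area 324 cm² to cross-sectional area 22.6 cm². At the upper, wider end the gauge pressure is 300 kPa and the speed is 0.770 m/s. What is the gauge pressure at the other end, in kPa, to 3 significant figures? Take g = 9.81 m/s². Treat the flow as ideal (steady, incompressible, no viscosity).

Mass conservation (A₁v₁ = A₂v₂) gives v₂ = 0.770 × 324/22.6 = 11.0 m/s.
Applying Bernoulli between the two ends and solving for P₂: P₂ = P₁ + ½ρ(v₁² − v₂²) − ρgΔh.
P₂ = 300000 + ½·1020·(0.770² − 11.0²) − 1020·9.81·(−0.769) = 300000 + (-61800) − (-7690) = 246000 Pa.

P₂ ≈ 246 kPa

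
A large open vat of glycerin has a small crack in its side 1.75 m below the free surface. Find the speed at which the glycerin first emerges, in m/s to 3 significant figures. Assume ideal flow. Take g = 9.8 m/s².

With the surface at rest and both surface and jet at atmospheric pressure, Bernoulli gives ρg h = ½ρv², so v = √(2gh) = √(2·9.8·1.75) = 5.86 m/s.

v ≈ 5.86 m/s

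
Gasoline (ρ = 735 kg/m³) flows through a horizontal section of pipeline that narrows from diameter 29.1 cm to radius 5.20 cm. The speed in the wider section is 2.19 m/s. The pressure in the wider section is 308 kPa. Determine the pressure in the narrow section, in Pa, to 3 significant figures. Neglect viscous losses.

P₂ = 202000 Pa

Mass conservation (A₁v₁ = A₂v₂) gives v₂ = 2.19 × 665/84.9 = 17.1 m/s.
The pipe is horizontal, so Bernoulli reduces to P₁ + ½ρv₁² = P₂ + ½ρv₂².
P₂ = P₁ − ½ρ(v₂² − v₁²) = 308000 − ½·735·(17.1² − 2.19²) = 308000 − 106000 = 202000 Pa.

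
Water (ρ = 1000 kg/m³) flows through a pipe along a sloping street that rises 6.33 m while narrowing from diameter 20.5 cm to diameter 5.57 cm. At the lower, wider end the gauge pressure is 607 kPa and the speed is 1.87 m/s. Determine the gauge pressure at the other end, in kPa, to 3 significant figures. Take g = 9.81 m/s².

P₂ ≈ 226 kPa

By continuity, v₂ = v₁·A₁/A₂ = 1.87·(330/24.4) = 25.3 m/s.
Applying Bernoulli between the two ends and solving for P₂: P₂ = P₁ + ½ρ(v₁² − v₂²) − ρgΔh.
P₂ = 607000 + ½·1000·(1.87² − 25.3²) − 1000·9.81·(+6.33) = 607000 + (-319000) − (62100) = 226000 Pa.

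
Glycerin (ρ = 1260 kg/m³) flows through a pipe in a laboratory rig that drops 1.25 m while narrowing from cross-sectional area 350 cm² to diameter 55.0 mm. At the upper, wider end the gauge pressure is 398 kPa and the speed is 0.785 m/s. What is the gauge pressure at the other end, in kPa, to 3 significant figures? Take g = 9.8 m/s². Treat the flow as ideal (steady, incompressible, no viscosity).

Continuity gives A₁v₁ = A₂v₂, so v₂ = (350 cm²)/(23.8 cm²) × 0.785 m/s = 11.6 m/s.
Energy conservation along the streamline gives P₂ = P₁ − ½ρ(v₂² − v₁²) − ρg(h₂ − h₁).
P₂ = 398000 + ½·1260·(0.785² − 11.6²) − 1260·9.8·(−1.25) = 398000 + (-83900) − (-15400) = 330000 Pa.

P₂ ≈ 330 kPa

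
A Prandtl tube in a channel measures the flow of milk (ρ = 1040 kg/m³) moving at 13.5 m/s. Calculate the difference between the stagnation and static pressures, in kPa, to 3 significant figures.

ΔP ≈ 94.8 kPa

Bernoulli between the free stream and the stagnation point: ½ρv² = P_stag − P_static.
ΔP = ½·1040·13.5² = 94800 Pa.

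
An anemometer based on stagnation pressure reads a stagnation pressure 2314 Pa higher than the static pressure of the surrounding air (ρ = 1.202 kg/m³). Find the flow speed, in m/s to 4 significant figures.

v ≈ 62.05 m/s

The dynamic pressure equals the rise in static pressure at the stagnation point: ΔP = ½ρv².
v = √(2ΔP/ρ) = √(2·2314/1.202) = 62.05 m/s.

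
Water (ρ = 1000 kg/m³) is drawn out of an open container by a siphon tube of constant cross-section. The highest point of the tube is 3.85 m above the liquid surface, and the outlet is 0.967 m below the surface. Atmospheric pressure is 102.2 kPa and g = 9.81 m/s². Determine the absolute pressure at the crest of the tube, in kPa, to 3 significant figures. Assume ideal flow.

P_top ≈ 54.9 kPa

The outlet speed comes from Torricelli: v = √(2g·0.967) = 4.36 m/s.
The bore is uniform, so the speed at the crest is the same v. Bernoulli surface→crest: P_atm = P_top + ½ρv² + ρg·h_top.
P_top = 102200 − ½·1000·4.36² − 1000·9.81·3.85 = 54900 Pa.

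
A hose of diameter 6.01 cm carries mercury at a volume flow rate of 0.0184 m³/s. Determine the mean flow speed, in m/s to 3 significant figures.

6.49 m/s

Q = 0.0184 m³/s = 0.0184 m³/s.
v = Q/A = 0.0184 / 0.00284 = 6.49 m/s.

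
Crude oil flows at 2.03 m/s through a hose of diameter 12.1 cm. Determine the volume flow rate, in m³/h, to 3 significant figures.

Q = A·v = 0.0115 m² × 2.03 m/s = 0.0233 m³/s.
Converting: 0.0233 m³/s × 3600 = 84.0 m³/h.

Q ≈ 84.0 m³/h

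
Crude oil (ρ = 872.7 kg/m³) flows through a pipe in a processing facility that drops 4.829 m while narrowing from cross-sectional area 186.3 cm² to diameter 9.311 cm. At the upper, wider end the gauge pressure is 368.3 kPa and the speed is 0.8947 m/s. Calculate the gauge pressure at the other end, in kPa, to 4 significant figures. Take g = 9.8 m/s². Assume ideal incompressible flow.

P₂ ≈ 407.3 kPa

Continuity gives A₁v₁ = A₂v₂, so v₂ = (186.3 cm²)/(68.09 cm²) × 0.8947 m/s = 2.448 m/s.
Applying Bernoulli between the two ends and solving for P₂: P₂ = P₁ + ½ρ(v₁² − v₂²) − ρgΔh.
P₂ = 368300 + ½·872.7·(0.8947² − 2.448²) − 872.7·9.8·(−4.829) = 368300 + (-2266) − (-41300) = 407300 Pa.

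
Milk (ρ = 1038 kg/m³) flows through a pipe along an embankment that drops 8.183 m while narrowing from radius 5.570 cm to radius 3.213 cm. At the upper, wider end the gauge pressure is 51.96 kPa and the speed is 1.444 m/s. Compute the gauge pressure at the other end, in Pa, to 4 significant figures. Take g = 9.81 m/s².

P₂ ≈ 126600 Pa

Mass conservation (A₁v₁ = A₂v₂) gives v₂ = 1.444 × 97.47/32.43 = 4.340 m/s.
Energy conservation along the streamline gives P₂ = P₁ − ½ρ(v₂² − v₁²) − ρg(h₂ − h₁).
P₂ = 51960 + ½·1038·(1.444² − 4.340²) − 1038·9.81·(−8.183) = 51960 + (-8692) − (-83330) = 126600 Pa.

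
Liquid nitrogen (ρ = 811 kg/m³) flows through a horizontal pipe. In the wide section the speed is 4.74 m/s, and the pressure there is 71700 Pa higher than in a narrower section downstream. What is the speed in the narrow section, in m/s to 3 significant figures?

14.1 m/s

Horizontal Bernoulli: P₁ + ½ρv₁² = P₂ + ½ρv₂², so v₂² = v₁² + 2(P₁ − P₂)/ρ.
v₂ = √(4.74² + 2·71700/811) = √(22.5 + 177) = 14.1 m/s.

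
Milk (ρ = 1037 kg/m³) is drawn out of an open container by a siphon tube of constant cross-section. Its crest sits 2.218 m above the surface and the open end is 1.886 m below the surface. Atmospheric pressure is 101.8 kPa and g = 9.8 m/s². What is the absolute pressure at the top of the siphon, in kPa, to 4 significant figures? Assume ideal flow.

P_top ≈ 60.09 kPa

Bernoulli surface→outlet gives ½v² = g·h_out, so v = √(2·9.8·1.886) = 6.080 m/s.
Continuity keeps v the same throughout the tube; from surface to crest, P_atm + 0 = P_top + ½ρv² + ρg·h_top.
P_top = 101800 − ½·1037·6.080² − 1037·9.8·2.218 = 60090 Pa.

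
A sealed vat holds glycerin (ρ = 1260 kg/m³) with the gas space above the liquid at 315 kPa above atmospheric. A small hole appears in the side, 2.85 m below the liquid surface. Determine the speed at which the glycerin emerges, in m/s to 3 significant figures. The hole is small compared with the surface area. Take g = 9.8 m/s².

23.6 m/s

Take point 1 at the surface (v₁ ≈ 0) and point 2 at the hole (at atmospheric pressure). Bernoulli: P₁ + ρg h = P_atm + ½ρv₂².
With P₁ − P_atm = 315000 Pa, v₂ = √(2gh + 2ΔP/ρ) = √(2·9.8·2.85 + 2·315000/1260) = 23.6 m/s.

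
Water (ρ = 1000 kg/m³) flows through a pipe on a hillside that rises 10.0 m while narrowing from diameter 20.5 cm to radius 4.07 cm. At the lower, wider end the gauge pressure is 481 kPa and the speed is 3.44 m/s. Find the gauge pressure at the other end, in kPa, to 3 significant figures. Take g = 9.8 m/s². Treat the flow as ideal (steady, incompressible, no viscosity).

151 kPa

Mass conservation (A₁v₁ = A₂v₂) gives v₂ = 3.44 × 330/52.0 = 21.8 m/s.
Applying Bernoulli between the two ends and solving for P₂: P₂ = P₁ + ½ρ(v₁² − v₂²) − ρgΔh.
P₂ = 481000 + ½·1000·(3.44² − 21.8²) − 1000·9.8·(+10.0) = 481000 + (-232000) − (98000) = 151000 Pa.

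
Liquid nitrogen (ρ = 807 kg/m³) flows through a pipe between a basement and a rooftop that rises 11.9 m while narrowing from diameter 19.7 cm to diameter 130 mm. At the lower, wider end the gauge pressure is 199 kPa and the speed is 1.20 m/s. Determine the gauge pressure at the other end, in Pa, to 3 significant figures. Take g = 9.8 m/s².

Continuity gives A₁v₁ = A₂v₂, so v₂ = (305 cm²)/(133 cm²) × 1.20 m/s = 2.76 m/s.
Energy conservation along the streamline gives P₂ = P₁ − ½ρ(v₂² − v₁²) − ρg(h₂ − h₁).
P₂ = 199000 + ½·807·(1.20² − 2.76²) − 807·9.8·(+11.9) = 199000 + (-2480) − (94100) = 102000 Pa.

P₂ = 102000 Pa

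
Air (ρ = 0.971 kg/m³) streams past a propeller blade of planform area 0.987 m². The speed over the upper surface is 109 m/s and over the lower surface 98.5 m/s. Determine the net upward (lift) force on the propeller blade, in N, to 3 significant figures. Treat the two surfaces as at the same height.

F ≈ 1040 N

With equal heights on the two surfaces, Bernoulli gives P_lower − P_upper = ½ρ(v_upper² − v_lower²).
ΔP = ½·0.971·(109² − 98.5²) = 1060 Pa.
Lift = ΔP · A = 1060 × 0.987 = 1040 N.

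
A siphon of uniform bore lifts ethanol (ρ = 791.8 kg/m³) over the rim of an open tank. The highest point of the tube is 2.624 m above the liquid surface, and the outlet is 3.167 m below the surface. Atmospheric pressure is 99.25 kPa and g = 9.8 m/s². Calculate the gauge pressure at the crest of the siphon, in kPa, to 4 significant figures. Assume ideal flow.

From the surface to the outlet (both open to atmosphere, surface at rest): v = √(2g·h_out) = √(2·9.8·3.167) = 7.879 m/s.
With constant cross-section the crest speed equals v; applying Bernoulli from the surface up to the crest, P_top = P_atm − ½ρv² − ρg·h_top.
P_top = 99250 − ½·791.8·7.879² − 791.8·9.8·2.624 = 54310 Pa. So P_gauge = P_top − P_atm = -44940 Pa.

P_gauge ≈ -44.94 kPa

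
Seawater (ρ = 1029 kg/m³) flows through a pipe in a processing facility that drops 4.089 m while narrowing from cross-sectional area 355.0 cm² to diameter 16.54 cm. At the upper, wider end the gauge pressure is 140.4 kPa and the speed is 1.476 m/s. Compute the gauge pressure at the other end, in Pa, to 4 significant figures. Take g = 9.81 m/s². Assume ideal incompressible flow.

The volume flow rate is constant, so v₂ = (A₁/A₂)v₁ = (355.0/214.9)·1.476 = 2.439 m/s.
Applying Bernoulli between the two ends and solving for P₂: P₂ = P₁ + ½ρ(v₁² − v₂²) − ρgΔh.
P₂ = 140400 + ½·1029·(1.476² − 2.439²) − 1029·9.81·(−4.089) = 140400 + (-1939) − (-41280) = 179700 Pa.

P₂ ≈ 179700 Pa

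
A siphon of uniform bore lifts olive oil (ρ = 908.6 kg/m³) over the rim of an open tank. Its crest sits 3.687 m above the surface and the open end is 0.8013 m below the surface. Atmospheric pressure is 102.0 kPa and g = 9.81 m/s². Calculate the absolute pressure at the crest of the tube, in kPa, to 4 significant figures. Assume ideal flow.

P_top ≈ 61.99 kPa

The outlet speed comes from Torricelli: v = √(2g·0.8013) = 3.965 m/s.
With constant cross-section the crest speed equals v; applying Bernoulli from the surface up to the crest, P_top = P_atm − ½ρv² − ρg·h_top.
P_top = 102000 − ½·908.6·3.965² − 908.6·9.81·3.687 = 61990 Pa.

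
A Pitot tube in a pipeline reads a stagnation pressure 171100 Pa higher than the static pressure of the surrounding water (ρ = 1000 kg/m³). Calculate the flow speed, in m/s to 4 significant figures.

v ≈ 18.50 m/s

At the stagnation point the flow is brought to rest, so Bernoulli gives P_stag − P_static = ½ρv².
v = √(2ΔP/ρ) = √(2·171100/1000) = 18.50 m/s.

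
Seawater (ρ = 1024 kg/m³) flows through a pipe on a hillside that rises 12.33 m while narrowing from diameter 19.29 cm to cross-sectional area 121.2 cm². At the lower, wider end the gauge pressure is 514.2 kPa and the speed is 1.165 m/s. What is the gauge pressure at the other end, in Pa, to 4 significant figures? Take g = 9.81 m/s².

387000 Pa

The volume flow rate is constant, so v₂ = (A₁/A₂)v₁ = (292.2/121.2)·1.165 = 2.809 m/s.
Applying Bernoulli between the two ends and solving for P₂: P₂ = P₁ + ½ρ(v₁² − v₂²) − ρgΔh.
P₂ = 514200 + ½·1024·(1.165² − 2.809²) − 1024·9.81·(+12.33) = 514200 + (-3346) − (123900) = 387000 Pa.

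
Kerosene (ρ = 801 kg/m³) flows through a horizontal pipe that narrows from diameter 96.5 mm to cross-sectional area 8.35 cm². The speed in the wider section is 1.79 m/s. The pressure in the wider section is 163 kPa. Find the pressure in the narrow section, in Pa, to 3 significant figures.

P₂ ≈ 65800 Pa

The volume flow rate is constant, so v₂ = (A₁/A₂)v₁ = (73.1/8.35)·1.79 = 15.7 m/s.
Along the horizontal streamline, P + ½ρv² is constant.
P₂ = P₁ − ½ρ(v₂² − v₁²) = 163000 − ½·801·(15.7² − 1.79²) = 163000 − 97200 = 65800 Pa.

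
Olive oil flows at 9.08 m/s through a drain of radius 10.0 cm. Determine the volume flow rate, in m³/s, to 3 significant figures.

Q = A·v = 0.0314 m² × 9.08 m/s = 0.285 m³/s.

Q ≈ 0.285 m³/s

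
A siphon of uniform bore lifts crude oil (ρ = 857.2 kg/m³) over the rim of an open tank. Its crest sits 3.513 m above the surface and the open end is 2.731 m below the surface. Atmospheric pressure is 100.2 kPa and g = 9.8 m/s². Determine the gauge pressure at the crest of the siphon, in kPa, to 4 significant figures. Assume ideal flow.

The outlet speed comes from Torricelli: v = √(2g·2.731) = 7.316 m/s.
Continuity keeps v the same throughout the tube; from surface to crest, P_atm + 0 = P_top + ½ρv² + ρg·h_top.
P_top = 100200 − ½·857.2·7.316² − 857.2·9.8·3.513 = 47750 Pa. So P_gauge = P_top − P_atm = -52450 Pa.

P_gauge ≈ -52.45 kPa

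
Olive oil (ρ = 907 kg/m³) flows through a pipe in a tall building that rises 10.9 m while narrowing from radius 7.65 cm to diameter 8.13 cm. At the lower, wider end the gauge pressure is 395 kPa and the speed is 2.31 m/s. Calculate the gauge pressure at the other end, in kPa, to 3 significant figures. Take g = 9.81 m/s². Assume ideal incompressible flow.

Continuity gives A₁v₁ = A₂v₂, so v₂ = (184 cm²)/(51.9 cm²) × 2.31 m/s = 8.18 m/s.
Energy conservation along the streamline gives P₂ = P₁ − ½ρ(v₂² − v₁²) − ρg(h₂ − h₁).
P₂ = 395000 + ½·907·(2.31² − 8.18²) − 907·9.81·(+10.9) = 395000 + (-27900) − (97000) = 270000 Pa.

P₂ ≈ 270 kPa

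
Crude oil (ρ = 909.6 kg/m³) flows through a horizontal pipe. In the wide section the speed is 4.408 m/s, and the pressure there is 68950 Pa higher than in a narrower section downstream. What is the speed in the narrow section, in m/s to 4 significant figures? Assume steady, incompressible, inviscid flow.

v₂ ≈ 13.08 m/s

Along the level pipe P + ½ρv² is conserved, hence v₂² = v₁² + 2(P₁ − P₂)/ρ.
v₂ = √(4.408² + 2·68950/909.6) = √(19.43 + 151.6) = 13.08 m/s.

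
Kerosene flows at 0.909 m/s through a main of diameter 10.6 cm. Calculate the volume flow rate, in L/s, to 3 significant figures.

Q = A·v = 0.00882 m² × 0.909 m/s = 0.00802 m³/s.
Converting: 0.00802 m³/s × 1000 = 8.02 L/s.

Q ≈ 8.02 L/s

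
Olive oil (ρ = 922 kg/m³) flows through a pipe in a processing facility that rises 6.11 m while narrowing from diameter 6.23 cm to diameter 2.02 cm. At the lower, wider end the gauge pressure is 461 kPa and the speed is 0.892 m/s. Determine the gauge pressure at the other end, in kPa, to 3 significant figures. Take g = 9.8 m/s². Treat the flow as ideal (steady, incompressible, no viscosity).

P₂ ≈ 373 kPa

Mass conservation (A₁v₁ = A₂v₂) gives v₂ = 0.892 × 30.5/3.20 = 8.48 m/s.
Applying Bernoulli between the two ends and solving for P₂: P₂ = P₁ + ½ρ(v₁² − v₂²) − ρgΔh.
P₂ = 461000 + ½·922·(0.892² − 8.48²) − 922·9.8·(+6.11) = 461000 + (-32800) − (55200) = 373000 Pa.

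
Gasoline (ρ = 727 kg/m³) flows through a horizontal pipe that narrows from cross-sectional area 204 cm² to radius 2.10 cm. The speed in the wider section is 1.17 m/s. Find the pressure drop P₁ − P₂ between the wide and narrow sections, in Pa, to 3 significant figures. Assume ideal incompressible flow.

ΔP = 107000 Pa

Mass conservation (A₁v₁ = A₂v₂) gives v₂ = 1.17 × 204/13.9 = 17.2 m/s.
Bernoulli (h₁ = h₂): P₁ − P₂ = ½ρ(v₂² − v₁²).
P₁ − P₂ = ½·727·(17.2² − 1.17²) = ½·727·295 = 107000 Pa.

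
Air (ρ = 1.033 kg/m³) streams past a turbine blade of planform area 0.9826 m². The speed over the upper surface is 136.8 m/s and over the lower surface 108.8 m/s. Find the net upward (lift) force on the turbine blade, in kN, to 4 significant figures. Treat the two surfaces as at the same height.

F = 3.490 kN

With equal heights on the two surfaces, Bernoulli gives P_lower − P_upper = ½ρ(v_upper² − v_lower²).
ΔP = ½·1.033·(136.8² − 108.8²) = 3552 Pa.
Lift = ΔP · A = 3552 × 0.9826 = 3490 N.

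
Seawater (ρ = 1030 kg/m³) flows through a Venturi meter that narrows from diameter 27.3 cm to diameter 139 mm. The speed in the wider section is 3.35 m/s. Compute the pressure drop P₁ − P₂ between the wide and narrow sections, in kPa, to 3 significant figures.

The volume flow rate is constant, so v₂ = (A₁/A₂)v₁ = (585/152)·3.35 = 12.9 m/s.
Bernoulli (h₁ = h₂): P₁ − P₂ = ½ρ(v₂² − v₁²).
P₁ − P₂ = ½·1030·(12.9² − 3.35²) = ½·1030·156 = 80200 Pa.

ΔP ≈ 80.2 kPa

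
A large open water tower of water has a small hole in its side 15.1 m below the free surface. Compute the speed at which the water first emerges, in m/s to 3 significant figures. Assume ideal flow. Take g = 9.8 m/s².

Torricelli's result v = √(2gh) gives v = √(2·9.8·15.1) = 17.2 m/s.

v = 17.2 m/s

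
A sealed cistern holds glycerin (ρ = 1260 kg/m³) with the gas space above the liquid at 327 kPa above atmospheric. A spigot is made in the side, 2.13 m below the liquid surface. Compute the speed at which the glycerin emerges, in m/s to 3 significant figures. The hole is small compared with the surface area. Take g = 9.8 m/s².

Take point 1 at the surface (v₁ ≈ 0) and point 2 at the hole (at atmospheric pressure). Bernoulli: P₁ + ρg h = P_atm + ½ρv₂².
With P₁ − P_atm = 327000 Pa, v₂ = √(2gh + 2ΔP/ρ) = √(2·9.8·2.13 + 2·327000/1260) = 23.7 m/s.

v ≈ 23.7 m/s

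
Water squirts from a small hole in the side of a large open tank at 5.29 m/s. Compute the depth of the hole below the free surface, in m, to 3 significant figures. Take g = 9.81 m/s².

Torricelli: v = √(2gh), so h = v²/(2g).
h = 5.29²/(2·9.81) = 28.0/19.62 = 1.43 m.

h ≈ 1.43 m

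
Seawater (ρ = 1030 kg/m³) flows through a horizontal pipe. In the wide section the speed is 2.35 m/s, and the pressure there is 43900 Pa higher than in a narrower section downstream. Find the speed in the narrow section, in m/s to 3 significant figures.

9.53 m/s

Along the level pipe P + ½ρv² is conserved, hence v₂² = v₁² + 2(P₁ − P₂)/ρ.
v₂ = √(2.35² + 2·43900/1030) = √(5.52 + 85.2) = 9.53 m/s.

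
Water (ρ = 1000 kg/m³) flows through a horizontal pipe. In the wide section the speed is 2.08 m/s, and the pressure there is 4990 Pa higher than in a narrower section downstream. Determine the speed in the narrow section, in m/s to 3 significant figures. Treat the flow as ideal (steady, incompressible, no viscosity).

Horizontal Bernoulli: P₁ + ½ρv₁² = P₂ + ½ρv₂², so v₂² = v₁² + 2(P₁ − P₂)/ρ.
v₂ = √(2.08² + 2·4990/1000) = √(4.33 + 9.98) = 3.78 m/s.

v₂ = 3.78 m/s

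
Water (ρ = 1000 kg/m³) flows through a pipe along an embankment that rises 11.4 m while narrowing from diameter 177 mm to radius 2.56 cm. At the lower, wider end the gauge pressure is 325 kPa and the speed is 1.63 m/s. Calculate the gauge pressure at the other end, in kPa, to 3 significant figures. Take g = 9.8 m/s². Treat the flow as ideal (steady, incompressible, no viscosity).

24.9 kPa

By continuity, v₂ = v₁·A₁/A₂ = 1.63·(246/20.6) = 19.5 m/s.
Energy conservation along the streamline gives P₂ = P₁ − ½ρ(v₂² − v₁²) − ρg(h₂ − h₁).
P₂ = 325000 + ½·1000·(1.63² − 19.5²) − 1000·9.8·(+11.4) = 325000 + (-188000) − (112000) = 24900 Pa.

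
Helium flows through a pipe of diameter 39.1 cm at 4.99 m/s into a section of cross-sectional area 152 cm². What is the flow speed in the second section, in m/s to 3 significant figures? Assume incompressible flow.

v₂ ≈ 39.4 m/s

By continuity, v₂ = v₁·A₁/A₂ = 4.99·(1200/152) = 39.4 m/s.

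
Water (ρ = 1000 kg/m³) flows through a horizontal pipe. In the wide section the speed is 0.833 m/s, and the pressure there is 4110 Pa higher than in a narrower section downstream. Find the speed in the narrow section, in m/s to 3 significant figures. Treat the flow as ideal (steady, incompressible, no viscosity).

Horizontal Bernoulli: P₁ + ½ρv₁² = P₂ + ½ρv₂², so v₂² = v₁² + 2(P₁ − P₂)/ρ.
v₂ = √(0.833² + 2·4110/1000) = √(0.694 + 8.22) = 2.99 m/s.

v₂ ≈ 2.99 m/s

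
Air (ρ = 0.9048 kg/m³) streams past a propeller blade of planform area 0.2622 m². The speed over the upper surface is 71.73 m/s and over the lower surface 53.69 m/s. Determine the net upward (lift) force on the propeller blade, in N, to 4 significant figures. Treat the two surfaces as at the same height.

F ≈ 268.4 N

With equal heights on the two surfaces, Bernoulli gives P_lower − P_upper = ½ρ(v_upper² − v_lower²).
ΔP = ½·0.9048·(71.73² − 53.69²) = 1024 Pa.
Lift = ΔP · A = 1024 × 0.2622 = 268.4 N.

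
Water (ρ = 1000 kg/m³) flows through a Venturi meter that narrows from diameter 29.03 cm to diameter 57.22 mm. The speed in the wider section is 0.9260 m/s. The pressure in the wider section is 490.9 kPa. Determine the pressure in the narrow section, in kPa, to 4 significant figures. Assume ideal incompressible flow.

P₂ ≈ 207.3 kPa

Mass conservation (A₁v₁ = A₂v₂) gives v₂ = 0.9260 × 661.9/25.71 = 23.83 m/s.
Bernoulli (h₁ = h₂): P₁ − P₂ = ½ρ(v₂² − v₁²).
P₂ = P₁ − ½ρ(v₂² − v₁²) = 490900 − ½·1000·(23.83² − 0.9260²) = 490900 − 283600 = 207300 Pa.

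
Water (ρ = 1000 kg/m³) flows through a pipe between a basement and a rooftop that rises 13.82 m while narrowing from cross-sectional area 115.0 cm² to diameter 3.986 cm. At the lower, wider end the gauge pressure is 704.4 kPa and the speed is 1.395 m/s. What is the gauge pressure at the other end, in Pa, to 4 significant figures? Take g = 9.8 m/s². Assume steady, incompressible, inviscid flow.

Mass conservation (A₁v₁ = A₂v₂) gives v₂ = 1.395 × 115.0/12.48 = 12.86 m/s.
Energy conservation along the streamline gives P₂ = P₁ − ½ρ(v₂² − v₁²) − ρg(h₂ − h₁).
P₂ = 704400 + ½·1000·(1.395² − 12.86²) − 1000·9.8·(+13.82) = 704400 + (-81670) − (135400) = 487300 Pa.

P₂ ≈ 487300 Pa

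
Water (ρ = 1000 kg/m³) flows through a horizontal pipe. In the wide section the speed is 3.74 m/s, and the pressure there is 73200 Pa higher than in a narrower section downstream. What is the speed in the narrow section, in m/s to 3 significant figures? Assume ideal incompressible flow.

v₂ ≈ 12.7 m/s

Along the level pipe P + ½ρv² is conserved, hence v₂² = v₁² + 2(P₁ − P₂)/ρ.
v₂ = √(3.74² + 2·73200/1000) = √(14.0 + 146) = 12.7 m/s.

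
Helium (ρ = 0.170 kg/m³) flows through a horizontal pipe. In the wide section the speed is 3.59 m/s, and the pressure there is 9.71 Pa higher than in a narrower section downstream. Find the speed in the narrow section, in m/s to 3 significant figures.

v₂ ≈ 11.3 m/s

Along the level pipe P + ½ρv² is conserved, hence v₂² = v₁² + 2(P₁ − P₂)/ρ.
v₂ = √(3.59² + 2·9.71/0.170) = √(12.9 + 114) = 11.3 m/s.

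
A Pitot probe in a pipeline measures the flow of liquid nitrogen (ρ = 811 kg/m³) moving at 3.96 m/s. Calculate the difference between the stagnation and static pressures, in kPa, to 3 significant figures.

ΔP ≈ 6.36 kPa

Bernoulli between the free stream and the stagnation point: ½ρv² = P_stag − P_static.
ΔP = ½·811·3.96² = 6360 Pa.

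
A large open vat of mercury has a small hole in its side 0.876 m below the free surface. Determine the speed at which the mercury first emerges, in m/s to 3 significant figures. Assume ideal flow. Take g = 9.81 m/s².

v ≈ 4.15 m/s

Bernoulli from surface to hole (P equal, v_surface ≈ 0): v = √(2gh) = √(2×9.81×0.876) = 4.15 m/s.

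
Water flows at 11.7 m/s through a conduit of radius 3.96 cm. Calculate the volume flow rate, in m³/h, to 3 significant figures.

Q = 208 m³/h

Q = A·v = 0.00493 m² × 11.7 m/s = 0.0576 m³/s.
Converting: 0.0576 m³/s × 3600 = 208 m³/h.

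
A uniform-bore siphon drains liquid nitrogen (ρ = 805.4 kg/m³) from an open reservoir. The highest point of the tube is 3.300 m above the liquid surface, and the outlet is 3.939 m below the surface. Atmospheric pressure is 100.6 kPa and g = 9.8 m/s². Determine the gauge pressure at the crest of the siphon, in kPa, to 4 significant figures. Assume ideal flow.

P_gauge ≈ -57.14 kPa

The outlet speed comes from Torricelli: v = √(2g·3.939) = 8.787 m/s.
With constant cross-section the crest speed equals v; applying Bernoulli from the surface up to the crest, P_top = P_atm − ½ρv² − ρg·h_top.
P_top = 100600 − ½·805.4·8.787² − 805.4·9.8·3.300 = 43460 Pa. So P_gauge = P_top − P_atm = -57140 Pa.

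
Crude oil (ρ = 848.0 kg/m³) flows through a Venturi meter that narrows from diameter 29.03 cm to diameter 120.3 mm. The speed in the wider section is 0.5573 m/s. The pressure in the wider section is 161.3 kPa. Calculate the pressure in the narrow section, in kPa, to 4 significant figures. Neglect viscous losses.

P₂ ≈ 157.0 kPa

Continuity gives A₁v₁ = A₂v₂, so v₂ = (661.9 cm²)/(113.7 cm²) × 0.5573 m/s = 3.245 m/s.
With no height change, Bernoulli's equation is P₁ + ½ρv₁² = P₂ + ½ρv₂².
P₂ = P₁ − ½ρ(v₂² − v₁²) = 161300 − ½·848.0·(3.245² − 0.5573²) = 161300 − 4334 = 157000 Pa.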